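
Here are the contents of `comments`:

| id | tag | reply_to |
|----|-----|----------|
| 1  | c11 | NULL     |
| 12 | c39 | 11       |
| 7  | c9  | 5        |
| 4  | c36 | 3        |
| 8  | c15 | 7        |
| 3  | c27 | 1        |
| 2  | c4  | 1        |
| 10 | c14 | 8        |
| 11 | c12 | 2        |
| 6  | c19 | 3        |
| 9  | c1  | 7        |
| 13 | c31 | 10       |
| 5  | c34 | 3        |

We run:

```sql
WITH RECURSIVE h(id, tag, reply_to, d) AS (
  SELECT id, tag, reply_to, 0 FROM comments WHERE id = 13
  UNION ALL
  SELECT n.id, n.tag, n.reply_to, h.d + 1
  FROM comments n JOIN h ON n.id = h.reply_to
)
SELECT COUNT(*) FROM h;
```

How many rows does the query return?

Base: id=13 (c31), reply_to=10, d 0.
Iteration 1: join on id=10 -> c14 (id 10, reply_to=8, d 1).
Iteration 2: join on id=8 -> c15 (id 8, reply_to=7, d 2).
Iteration 3: join on id=7 -> c9 (id 7, reply_to=5, d 3).
Iteration 4: join on id=5 -> c34 (id 5, reply_to=3, d 4).
Iteration 5: join on id=3 -> c27 (id 3, reply_to=1, d 5).
Iteration 6: join on id=1 -> c11 (id 1, reply_to=NULL, d 6).
Iteration 7: reply_to is NULL; no match; recursion stops.
Total rows emitted: 7.

7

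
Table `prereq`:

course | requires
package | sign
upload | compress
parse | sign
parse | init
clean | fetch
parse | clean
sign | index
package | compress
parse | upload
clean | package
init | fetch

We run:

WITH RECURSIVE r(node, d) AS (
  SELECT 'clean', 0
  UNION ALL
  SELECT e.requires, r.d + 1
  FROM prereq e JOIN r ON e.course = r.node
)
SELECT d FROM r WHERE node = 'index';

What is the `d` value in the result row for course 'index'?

Base: (clean, d=0).
Iteration 1: edges from {clean} -> (fetch, d=1), (package, d=1).
Iteration 2: edges from {fetch,package} -> (compress, d=2), (sign, d=2).
Iteration 3: edges from {compress,sign} -> (index, d=3).
Iteration 4: no outgoing edges from {index}; recursion stops.

3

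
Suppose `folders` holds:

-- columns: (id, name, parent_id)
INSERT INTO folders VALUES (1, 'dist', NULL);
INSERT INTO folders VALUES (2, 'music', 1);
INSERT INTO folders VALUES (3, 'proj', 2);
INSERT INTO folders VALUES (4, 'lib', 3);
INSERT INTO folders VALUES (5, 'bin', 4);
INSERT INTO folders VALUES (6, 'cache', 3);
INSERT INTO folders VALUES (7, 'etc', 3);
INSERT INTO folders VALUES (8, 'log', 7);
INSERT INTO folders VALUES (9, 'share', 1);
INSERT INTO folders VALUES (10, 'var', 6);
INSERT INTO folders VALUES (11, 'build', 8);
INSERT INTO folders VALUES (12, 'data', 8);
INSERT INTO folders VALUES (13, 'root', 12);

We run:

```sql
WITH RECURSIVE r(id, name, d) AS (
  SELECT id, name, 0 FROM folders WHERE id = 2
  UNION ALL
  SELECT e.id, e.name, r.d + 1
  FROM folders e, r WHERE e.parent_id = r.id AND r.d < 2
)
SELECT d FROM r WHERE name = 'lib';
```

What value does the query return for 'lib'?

Base: id=2 (music) at d 0.
Iteration 1: rows with parent_id in {2} -> proj (id 3, d 1).
Iteration 2: rows with parent_id in {3} -> lib (id 4, d 2), cache (id 6, d 2), etc (id 7, d 2).
Iteration 3: d < 2 fails for all current rows; recursion stops.

2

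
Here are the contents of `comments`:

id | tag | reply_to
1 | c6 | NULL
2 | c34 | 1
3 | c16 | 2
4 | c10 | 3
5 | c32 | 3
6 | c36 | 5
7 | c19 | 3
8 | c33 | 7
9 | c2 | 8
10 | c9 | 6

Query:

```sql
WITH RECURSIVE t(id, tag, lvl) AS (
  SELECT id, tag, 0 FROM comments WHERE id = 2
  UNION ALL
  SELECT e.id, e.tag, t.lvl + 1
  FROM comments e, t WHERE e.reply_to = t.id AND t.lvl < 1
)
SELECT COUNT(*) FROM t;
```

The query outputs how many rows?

2

Base: id=2 (c34) at lvl 0.
Iteration 1: rows with reply_to in {2} -> c16 (id 3, lvl 1).
Iteration 2: lvl < 1 fails for all current rows; recursion stops.
Total rows emitted: 2.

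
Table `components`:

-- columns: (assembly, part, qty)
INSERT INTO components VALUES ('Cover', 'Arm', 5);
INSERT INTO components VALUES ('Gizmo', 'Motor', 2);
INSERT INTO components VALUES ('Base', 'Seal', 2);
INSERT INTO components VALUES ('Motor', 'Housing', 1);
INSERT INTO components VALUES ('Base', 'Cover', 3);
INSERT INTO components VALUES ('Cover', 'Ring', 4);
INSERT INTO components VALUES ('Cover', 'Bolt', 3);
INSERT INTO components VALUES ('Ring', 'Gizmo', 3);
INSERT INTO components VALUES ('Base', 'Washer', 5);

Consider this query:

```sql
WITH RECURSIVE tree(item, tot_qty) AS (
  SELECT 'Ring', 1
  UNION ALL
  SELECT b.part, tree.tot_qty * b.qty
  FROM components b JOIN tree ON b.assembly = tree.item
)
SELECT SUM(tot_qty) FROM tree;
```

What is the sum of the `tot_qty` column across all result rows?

16

Base: (Ring, tot_qty=1).
Iteration 1: components of {Ring} -> Gizmo = 1*3 = 3.
Iteration 2: components of {Gizmo} -> Motor = 3*2 = 6.
Iteration 3: components of {Motor} -> Housing = 6*1 = 6.
Iteration 4: no further components; recursion stops.
SUM(tot_qty) = 1 + 3 + 6 + 6 = 16.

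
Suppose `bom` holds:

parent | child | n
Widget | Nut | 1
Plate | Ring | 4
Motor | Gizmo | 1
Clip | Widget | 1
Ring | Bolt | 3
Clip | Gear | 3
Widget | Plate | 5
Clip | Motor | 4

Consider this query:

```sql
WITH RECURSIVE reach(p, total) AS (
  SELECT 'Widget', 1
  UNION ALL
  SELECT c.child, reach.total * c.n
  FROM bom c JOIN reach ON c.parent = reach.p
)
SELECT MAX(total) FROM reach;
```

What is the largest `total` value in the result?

60

Base: (Widget, total=1).
Iteration 1: components of {Widget} -> Nut = 1*1 = 1, Plate = 1*5 = 5.
Iteration 2: components of {Nut,Plate} -> Ring = 5*4 = 20.
Iteration 3: components of {Ring} -> Bolt = 20*3 = 60.
Iteration 4: no further components; recursion stops.
total values: 1, 5, 1, 20, 60; the maximum is 60.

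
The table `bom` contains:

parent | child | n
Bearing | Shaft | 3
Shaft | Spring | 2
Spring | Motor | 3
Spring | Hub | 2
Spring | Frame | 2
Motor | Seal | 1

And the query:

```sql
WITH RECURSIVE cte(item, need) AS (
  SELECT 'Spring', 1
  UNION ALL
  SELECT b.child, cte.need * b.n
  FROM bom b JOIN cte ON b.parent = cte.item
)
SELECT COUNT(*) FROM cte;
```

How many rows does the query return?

Base: (Spring, need=1).
Iteration 1: components of {Spring} -> Frame = 1*2 = 2, Hub = 1*2 = 2, Motor = 1*3 = 3.
Iteration 2: components of {Frame,Hub,Motor} -> Seal = 3*1 = 3.
Iteration 3: no further components; recursion stops.
Total rows emitted: 5.

5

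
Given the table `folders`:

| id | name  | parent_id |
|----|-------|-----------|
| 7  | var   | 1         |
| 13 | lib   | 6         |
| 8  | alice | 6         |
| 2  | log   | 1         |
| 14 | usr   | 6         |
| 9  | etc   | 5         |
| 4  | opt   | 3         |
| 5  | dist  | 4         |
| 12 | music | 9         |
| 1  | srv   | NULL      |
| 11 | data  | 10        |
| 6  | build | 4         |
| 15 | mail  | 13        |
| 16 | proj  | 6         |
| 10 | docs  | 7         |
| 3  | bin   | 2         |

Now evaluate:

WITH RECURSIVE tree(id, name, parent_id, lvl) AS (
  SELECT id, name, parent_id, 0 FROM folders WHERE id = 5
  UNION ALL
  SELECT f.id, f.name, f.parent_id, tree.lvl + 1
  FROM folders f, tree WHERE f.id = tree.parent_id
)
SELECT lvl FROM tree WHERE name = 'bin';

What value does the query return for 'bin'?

Base: id=5 (dist), parent_id=4, lvl 0.
Iteration 1: join on id=4 -> opt (id 4, parent_id=3, lvl 1).
Iteration 2: join on id=3 -> bin (id 3, parent_id=2, lvl 2).
Iteration 3: join on id=2 -> log (id 2, parent_id=1, lvl 3).
Iteration 4: join on id=1 -> srv (id 1, parent_id=NULL, lvl 4).
Iteration 5: parent_id is NULL; no match; recursion stops.

2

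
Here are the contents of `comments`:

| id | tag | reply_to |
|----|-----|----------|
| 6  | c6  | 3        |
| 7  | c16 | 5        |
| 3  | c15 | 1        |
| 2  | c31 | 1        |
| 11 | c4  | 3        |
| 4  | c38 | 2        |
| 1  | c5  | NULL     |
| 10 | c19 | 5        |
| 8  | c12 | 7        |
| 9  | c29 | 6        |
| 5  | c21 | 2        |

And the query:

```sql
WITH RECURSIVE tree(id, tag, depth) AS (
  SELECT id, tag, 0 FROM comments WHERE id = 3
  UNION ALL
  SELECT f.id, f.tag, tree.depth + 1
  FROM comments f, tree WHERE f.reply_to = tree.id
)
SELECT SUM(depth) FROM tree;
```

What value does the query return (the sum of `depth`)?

4

Base: id=3 (c15) at depth 0.
Iteration 1: rows with reply_to in {3} -> c6 (id 6, depth 1), c4 (id 11, depth 1).
Iteration 2: rows with reply_to in {6,11} -> c29 (id 9, depth 2).
Iteration 3: no rows with reply_to in {9}; recursion stops.
SUM(depth) = 0 + 1 + 1 + 2 = 4.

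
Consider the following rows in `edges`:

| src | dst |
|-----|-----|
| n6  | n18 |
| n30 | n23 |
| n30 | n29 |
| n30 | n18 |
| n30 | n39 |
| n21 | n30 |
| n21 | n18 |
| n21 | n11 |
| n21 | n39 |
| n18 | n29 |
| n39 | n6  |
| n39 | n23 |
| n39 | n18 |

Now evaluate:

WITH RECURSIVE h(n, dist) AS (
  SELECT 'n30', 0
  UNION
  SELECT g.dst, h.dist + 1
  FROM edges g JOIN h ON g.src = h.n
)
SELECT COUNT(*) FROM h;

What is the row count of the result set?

Base: (n30, dist=0).
Iteration 1: edges from {n30} -> (n18, dist=1), (n23, dist=1), (n29, dist=1), (n39, dist=1).
Iteration 2: edges from {n18,n23,n29,n39} -> (n18, dist=2), (n23, dist=2), (n29, dist=2), (n6, dist=2).
Iteration 3: edges from {n18,n23,n29,n6} -> (n18, dist=3), (n29, dist=3).
Iteration 4: edges from {n18,n29} -> (n29, dist=4).
Iteration 5: no outgoing edges from {n29}; recursion stops.
Total rows emitted: 12.

12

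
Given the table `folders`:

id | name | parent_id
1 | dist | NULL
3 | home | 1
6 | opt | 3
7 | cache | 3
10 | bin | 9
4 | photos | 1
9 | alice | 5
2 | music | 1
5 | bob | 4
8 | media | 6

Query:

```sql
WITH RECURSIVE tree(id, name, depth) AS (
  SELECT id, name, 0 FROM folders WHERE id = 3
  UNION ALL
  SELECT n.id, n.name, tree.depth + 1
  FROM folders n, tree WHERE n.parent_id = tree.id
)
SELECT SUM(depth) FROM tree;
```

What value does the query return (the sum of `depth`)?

Base: id=3 (home) at depth 0.
Iteration 1: rows with parent_id in {3} -> opt (id 6, depth 1), cache (id 7, depth 1).
Iteration 2: rows with parent_id in {6,7} -> media (id 8, depth 2).
Iteration 3: no rows with parent_id in {8}; recursion stops.
SUM(depth) = 0 + 1 + 1 + 2 = 4.

4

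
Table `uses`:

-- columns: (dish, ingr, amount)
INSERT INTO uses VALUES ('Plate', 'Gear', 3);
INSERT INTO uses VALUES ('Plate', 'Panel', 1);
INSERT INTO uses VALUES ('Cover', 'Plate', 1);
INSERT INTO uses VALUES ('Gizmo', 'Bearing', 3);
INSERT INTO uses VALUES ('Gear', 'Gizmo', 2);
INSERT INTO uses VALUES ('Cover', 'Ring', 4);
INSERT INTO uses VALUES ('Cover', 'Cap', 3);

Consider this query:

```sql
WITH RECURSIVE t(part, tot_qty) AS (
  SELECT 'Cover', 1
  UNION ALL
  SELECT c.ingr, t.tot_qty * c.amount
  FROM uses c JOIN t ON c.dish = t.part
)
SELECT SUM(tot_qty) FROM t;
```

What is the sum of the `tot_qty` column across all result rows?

Base: (Cover, tot_qty=1).
Iteration 1: components of {Cover} -> Cap = 1*3 = 3, Plate = 1*1 = 1, Ring = 1*4 = 4.
Iteration 2: components of {Cap,Plate,Ring} -> Gear = 1*3 = 3, Panel = 1*1 = 1.
Iteration 3: components of {Gear,Panel} -> Gizmo = 3*2 = 6.
Iteration 4: components of {Gizmo} -> Bearing = 6*3 = 18.
Iteration 5: no further components; recursion stops.
SUM(tot_qty) = 1 + 4 + 3 + 1 + 1 + 3 + 6 + 18 = 37.

37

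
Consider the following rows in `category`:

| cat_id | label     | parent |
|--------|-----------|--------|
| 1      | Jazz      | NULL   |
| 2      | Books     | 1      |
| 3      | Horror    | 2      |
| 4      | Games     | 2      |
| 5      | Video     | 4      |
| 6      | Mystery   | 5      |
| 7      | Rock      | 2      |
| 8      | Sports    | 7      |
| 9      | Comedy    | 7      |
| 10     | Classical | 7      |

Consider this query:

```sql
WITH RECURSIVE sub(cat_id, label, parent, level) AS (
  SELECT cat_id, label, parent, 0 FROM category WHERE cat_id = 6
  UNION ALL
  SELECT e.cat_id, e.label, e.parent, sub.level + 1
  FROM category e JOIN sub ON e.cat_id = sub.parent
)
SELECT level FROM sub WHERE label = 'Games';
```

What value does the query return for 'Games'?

2

Base: cat_id=6 (Mystery), parent=5, level 0.
Iteration 1: join on cat_id=5 -> Video (id 5, parent=4, level 1).
Iteration 2: join on cat_id=4 -> Games (id 4, parent=2, level 2).
Iteration 3: join on cat_id=2 -> Books (id 2, parent=1, level 3).
Iteration 4: join on cat_id=1 -> Jazz (id 1, parent=NULL, level 4).
Iteration 5: parent is NULL; no match; recursion stops.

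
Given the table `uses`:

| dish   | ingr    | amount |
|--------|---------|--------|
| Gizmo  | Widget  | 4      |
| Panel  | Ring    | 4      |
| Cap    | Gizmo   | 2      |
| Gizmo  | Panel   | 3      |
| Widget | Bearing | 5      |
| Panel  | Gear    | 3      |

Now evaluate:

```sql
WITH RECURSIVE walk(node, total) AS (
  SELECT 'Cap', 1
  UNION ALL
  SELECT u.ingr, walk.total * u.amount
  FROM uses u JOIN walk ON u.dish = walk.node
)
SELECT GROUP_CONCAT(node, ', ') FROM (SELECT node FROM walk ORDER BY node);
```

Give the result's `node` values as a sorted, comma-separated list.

Base: (Cap, total=1).
Iteration 1: components of {Cap} -> Gizmo = 1*2 = 2.
Iteration 2: components of {Gizmo} -> Panel = 2*3 = 6, Widget = 2*4 = 8.
Iteration 3: components of {Panel,Widget} -> Bearing = 8*5 = 40, Gear = 6*3 = 18, Ring = 6*4 = 24.
Iteration 4: no further components; recursion stops.

Bearing, Cap, Gear, Gizmo, Panel, Ring, Widget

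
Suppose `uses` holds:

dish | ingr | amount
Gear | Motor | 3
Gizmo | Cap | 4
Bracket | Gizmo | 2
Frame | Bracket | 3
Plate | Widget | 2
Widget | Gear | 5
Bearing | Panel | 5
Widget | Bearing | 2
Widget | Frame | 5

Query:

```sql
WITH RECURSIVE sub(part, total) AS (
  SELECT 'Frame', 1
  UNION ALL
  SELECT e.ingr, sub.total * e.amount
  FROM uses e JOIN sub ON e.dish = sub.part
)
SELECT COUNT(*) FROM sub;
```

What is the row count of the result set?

4

Base: (Frame, total=1).
Iteration 1: components of {Frame} -> Bracket = 1*3 = 3.
Iteration 2: components of {Bracket} -> Gizmo = 3*2 = 6.
Iteration 3: components of {Gizmo} -> Cap = 6*4 = 24.
Iteration 4: no further components; recursion stops.
Total rows emitted: 4.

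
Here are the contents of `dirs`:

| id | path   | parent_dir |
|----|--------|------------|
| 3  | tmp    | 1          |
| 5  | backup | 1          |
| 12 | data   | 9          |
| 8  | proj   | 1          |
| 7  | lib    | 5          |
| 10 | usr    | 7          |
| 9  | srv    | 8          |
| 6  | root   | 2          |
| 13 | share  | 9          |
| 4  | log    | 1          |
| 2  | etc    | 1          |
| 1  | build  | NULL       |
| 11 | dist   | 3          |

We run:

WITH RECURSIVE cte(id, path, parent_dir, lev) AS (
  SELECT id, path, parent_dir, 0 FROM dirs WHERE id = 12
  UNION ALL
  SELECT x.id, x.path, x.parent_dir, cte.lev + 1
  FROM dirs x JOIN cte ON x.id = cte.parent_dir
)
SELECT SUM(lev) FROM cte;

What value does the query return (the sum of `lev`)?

6

Base: id=12 (data), parent_dir=9, lev 0.
Iteration 1: join on id=9 -> srv (id 9, parent_dir=8, lev 1).
Iteration 2: join on id=8 -> proj (id 8, parent_dir=1, lev 2).
Iteration 3: join on id=1 -> build (id 1, parent_dir=NULL, lev 3).
Iteration 4: parent_dir is NULL; no match; recursion stops.
SUM(lev) = 0 + 1 + 2 + 3 = 6.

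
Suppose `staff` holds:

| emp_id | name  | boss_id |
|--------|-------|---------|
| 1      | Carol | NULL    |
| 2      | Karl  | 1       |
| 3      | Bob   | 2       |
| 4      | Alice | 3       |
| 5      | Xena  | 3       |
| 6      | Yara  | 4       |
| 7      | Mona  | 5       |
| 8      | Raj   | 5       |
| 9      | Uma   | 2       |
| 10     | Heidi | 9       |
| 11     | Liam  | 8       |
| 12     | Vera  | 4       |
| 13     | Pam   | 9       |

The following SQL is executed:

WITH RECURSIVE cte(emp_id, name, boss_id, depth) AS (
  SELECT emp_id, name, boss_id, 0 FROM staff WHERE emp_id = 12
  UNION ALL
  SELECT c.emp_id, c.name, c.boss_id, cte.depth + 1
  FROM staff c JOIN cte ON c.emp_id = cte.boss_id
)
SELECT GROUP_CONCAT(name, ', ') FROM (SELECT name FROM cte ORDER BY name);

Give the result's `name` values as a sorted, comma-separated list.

Base: emp_id=12 (Vera), boss_id=4, depth 0.
Iteration 1: join on emp_id=4 -> Alice (id 4, boss_id=3, depth 1).
Iteration 2: join on emp_id=3 -> Bob (id 3, boss_id=2, depth 2).
Iteration 3: join on emp_id=2 -> Karl (id 2, boss_id=1, depth 3).
Iteration 4: join on emp_id=1 -> Carol (id 1, boss_id=NULL, depth 4).
Iteration 5: boss_id is NULL; no match; recursion stops.

Alice, Bob, Carol, Karl, Vera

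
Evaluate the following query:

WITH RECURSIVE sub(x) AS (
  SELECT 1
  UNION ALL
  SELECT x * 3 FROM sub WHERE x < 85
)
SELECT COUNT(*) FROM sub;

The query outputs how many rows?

6

Base: x=1.
Iteration 1: 1 < 85 holds -> x = 1 * 3 = 3.
Iteration 2: 3 < 85 holds -> x = 3 * 3 = 9.
Iteration 3: 9 < 85 holds -> x = 9 * 3 = 27.
Iteration 4: 27 < 85 holds -> x = 27 * 3 = 81.
Iteration 5: 81 < 85 holds -> x = 81 * 3 = 243.
Iteration 6: 243 < 85 fails; recursion stops.
Total rows emitted: 6.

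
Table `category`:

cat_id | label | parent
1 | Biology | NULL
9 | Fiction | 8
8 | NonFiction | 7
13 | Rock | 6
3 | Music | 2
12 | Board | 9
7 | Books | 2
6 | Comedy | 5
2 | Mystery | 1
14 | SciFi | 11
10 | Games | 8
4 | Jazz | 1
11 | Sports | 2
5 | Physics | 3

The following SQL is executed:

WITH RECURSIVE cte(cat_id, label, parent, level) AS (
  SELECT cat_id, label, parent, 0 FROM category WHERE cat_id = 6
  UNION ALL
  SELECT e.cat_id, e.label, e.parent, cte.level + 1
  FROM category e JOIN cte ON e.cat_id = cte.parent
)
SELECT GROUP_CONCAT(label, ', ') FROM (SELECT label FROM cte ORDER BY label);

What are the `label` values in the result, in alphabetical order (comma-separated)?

Base: cat_id=6 (Comedy), parent=5, level 0.
Iteration 1: join on cat_id=5 -> Physics (id 5, parent=3, level 1).
Iteration 2: join on cat_id=3 -> Music (id 3, parent=2, level 2).
Iteration 3: join on cat_id=2 -> Mystery (id 2, parent=1, level 3).
Iteration 4: join on cat_id=1 -> Biology (id 1, parent=NULL, level 4).
Iteration 5: parent is NULL; no match; recursion stops.

Biology, Comedy, Music, Mystery, Physics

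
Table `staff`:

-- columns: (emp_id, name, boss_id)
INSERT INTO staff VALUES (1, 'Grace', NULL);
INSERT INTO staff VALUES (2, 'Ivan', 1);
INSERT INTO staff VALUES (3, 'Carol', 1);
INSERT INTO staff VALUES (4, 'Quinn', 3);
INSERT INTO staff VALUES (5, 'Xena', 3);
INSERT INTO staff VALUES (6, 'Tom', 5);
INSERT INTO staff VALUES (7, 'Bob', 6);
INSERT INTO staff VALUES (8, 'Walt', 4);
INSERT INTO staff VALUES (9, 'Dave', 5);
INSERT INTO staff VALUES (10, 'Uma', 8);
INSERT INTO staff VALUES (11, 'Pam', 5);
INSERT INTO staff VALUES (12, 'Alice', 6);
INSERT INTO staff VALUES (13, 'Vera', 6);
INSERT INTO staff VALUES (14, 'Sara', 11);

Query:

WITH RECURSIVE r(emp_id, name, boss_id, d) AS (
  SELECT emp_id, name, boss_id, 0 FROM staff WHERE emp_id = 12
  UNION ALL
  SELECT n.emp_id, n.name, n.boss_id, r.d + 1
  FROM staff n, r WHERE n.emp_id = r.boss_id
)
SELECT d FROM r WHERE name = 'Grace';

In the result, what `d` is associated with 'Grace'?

Base: emp_id=12 (Alice), boss_id=6, d 0.
Iteration 1: join on emp_id=6 -> Tom (id 6, boss_id=5, d 1).
Iteration 2: join on emp_id=5 -> Xena (id 5, boss_id=3, d 2).
Iteration 3: join on emp_id=3 -> Carol (id 3, boss_id=1, d 3).
Iteration 4: join on emp_id=1 -> Grace (id 1, boss_id=NULL, d 4).
Iteration 5: boss_id is NULL; no match; recursion stops.

4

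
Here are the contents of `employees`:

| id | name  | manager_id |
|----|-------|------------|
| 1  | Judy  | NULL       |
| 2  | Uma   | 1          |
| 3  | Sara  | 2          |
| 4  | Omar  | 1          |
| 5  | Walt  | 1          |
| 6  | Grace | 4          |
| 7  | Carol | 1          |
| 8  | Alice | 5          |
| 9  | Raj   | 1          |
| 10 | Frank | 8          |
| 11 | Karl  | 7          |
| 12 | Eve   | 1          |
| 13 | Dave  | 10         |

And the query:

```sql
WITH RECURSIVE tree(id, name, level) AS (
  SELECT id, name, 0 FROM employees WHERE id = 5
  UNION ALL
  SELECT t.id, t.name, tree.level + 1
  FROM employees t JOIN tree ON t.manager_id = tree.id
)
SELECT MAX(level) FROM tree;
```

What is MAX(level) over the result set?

3

Base: id=5 (Walt) at level 0.
Iteration 1: rows with manager_id in {5} -> Alice (id 8, level 1).
Iteration 2: rows with manager_id in {8} -> Frank (id 10, level 2).
Iteration 3: rows with manager_id in {10} -> Dave (id 13, level 3).
Iteration 4: no rows with manager_id in {13}; recursion stops.
level values: 0, 1, 2, 3; the maximum is 3.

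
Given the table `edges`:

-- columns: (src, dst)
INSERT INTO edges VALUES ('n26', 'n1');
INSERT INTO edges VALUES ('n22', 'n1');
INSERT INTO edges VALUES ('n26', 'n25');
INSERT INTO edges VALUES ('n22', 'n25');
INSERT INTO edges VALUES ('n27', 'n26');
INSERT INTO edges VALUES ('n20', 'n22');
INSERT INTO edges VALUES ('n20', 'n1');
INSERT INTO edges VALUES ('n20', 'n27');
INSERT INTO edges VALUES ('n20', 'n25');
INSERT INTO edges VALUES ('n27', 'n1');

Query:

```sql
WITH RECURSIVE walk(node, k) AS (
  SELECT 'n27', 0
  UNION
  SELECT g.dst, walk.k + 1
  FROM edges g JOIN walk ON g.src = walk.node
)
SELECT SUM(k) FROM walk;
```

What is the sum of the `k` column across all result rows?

Base: (n27, k=0).
Iteration 1: edges from {n27} -> (n1, k=1), (n26, k=1).
Iteration 2: edges from {n1,n26} -> (n1, k=2), (n25, k=2).
Iteration 3: no outgoing edges from {n1,n25}; recursion stops.
SUM(k) = 0 + 1 + 1 + 2 + 2 = 6.

6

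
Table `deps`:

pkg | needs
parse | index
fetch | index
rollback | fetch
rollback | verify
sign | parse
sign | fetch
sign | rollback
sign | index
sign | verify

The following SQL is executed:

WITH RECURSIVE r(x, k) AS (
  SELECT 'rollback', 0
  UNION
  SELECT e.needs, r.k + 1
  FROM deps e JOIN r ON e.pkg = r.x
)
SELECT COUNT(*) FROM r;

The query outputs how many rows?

4

Base: (rollback, k=0).
Iteration 1: edges from {rollback} -> (fetch, k=1), (verify, k=1).
Iteration 2: edges from {fetch,verify} -> (index, k=2).
Iteration 3: no outgoing edges from {index}; recursion stops.
Total rows emitted: 4.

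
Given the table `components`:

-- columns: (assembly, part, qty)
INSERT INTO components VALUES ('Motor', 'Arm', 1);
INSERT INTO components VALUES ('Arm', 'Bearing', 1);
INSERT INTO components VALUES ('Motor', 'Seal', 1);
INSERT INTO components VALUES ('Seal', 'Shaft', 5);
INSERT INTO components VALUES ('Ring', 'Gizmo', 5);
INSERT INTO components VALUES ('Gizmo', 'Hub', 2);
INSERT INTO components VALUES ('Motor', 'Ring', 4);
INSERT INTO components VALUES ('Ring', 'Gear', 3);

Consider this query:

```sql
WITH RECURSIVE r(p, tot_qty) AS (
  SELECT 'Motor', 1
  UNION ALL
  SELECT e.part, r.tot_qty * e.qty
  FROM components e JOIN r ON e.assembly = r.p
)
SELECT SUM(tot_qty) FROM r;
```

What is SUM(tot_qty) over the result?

85

Base: (Motor, tot_qty=1).
Iteration 1: components of {Motor} -> Arm = 1*1 = 1, Ring = 1*4 = 4, Seal = 1*1 = 1.
Iteration 2: components of {Arm,Ring,Seal} -> Bearing = 1*1 = 1, Gear = 4*3 = 12, Gizmo = 4*5 = 20, Shaft = 1*5 = 5.
Iteration 3: components of {Bearing,Gear,Gizmo,Shaft} -> Hub = 20*2 = 40.
Iteration 4: no further components; recursion stops.
SUM(tot_qty) = 1 + 4 + 1 + 1 + 20 + 12 + 5 + 1 + 40 = 85.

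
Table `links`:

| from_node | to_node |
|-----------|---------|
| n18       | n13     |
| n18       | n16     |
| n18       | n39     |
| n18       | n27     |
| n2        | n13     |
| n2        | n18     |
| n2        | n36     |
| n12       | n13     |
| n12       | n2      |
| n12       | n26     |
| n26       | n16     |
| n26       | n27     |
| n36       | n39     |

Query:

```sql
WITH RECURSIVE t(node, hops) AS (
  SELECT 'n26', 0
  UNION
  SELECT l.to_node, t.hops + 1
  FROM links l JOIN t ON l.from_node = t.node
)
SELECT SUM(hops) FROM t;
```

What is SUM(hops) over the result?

2

Base: (n26, hops=0).
Iteration 1: edges from {n26} -> (n16, hops=1), (n27, hops=1).
Iteration 2: no outgoing edges from {n16,n27}; recursion stops.
SUM(hops) = 0 + 1 + 1 = 2.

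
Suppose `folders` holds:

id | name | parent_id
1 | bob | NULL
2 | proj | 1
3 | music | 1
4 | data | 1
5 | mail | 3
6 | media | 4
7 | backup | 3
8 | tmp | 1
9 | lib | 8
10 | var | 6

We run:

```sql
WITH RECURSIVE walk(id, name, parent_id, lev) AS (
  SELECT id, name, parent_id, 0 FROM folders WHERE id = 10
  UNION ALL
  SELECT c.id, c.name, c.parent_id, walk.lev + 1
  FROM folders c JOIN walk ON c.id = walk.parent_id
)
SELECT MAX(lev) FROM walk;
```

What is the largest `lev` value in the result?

Base: id=10 (var), parent_id=6, lev 0.
Iteration 1: join on id=6 -> media (id 6, parent_id=4, lev 1).
Iteration 2: join on id=4 -> data (id 4, parent_id=1, lev 2).
Iteration 3: join on id=1 -> bob (id 1, parent_id=NULL, lev 3).
Iteration 4: parent_id is NULL; no match; recursion stops.
lev values: 0, 1, 2, 3; the maximum is 3.

3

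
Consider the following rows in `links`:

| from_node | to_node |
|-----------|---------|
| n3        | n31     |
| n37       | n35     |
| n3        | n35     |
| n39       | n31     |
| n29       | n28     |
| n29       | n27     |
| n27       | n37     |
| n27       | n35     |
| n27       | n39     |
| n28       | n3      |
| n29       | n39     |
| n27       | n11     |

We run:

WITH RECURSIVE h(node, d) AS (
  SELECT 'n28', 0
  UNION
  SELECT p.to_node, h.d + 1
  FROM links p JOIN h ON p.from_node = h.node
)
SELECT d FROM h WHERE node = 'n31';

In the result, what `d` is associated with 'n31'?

Base: (n28, d=0).
Iteration 1: edges from {n28} -> (n3, d=1).
Iteration 2: edges from {n3} -> (n31, d=2), (n35, d=2).
Iteration 3: no outgoing edges from {n31,n35}; recursion stops.

2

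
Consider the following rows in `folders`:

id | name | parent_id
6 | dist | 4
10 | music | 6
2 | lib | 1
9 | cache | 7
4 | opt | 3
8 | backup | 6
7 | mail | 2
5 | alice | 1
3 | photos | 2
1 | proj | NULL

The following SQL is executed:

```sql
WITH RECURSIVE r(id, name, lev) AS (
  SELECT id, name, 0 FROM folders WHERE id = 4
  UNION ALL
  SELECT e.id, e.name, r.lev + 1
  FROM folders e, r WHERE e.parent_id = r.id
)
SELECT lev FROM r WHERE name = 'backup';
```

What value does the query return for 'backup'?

2

Base: id=4 (opt) at lev 0.
Iteration 1: rows with parent_id in {4} -> dist (id 6, lev 1).
Iteration 2: rows with parent_id in {6} -> backup (id 8, lev 2), music (id 10, lev 2).
Iteration 3: no rows with parent_id in {8,10}; recursion stops.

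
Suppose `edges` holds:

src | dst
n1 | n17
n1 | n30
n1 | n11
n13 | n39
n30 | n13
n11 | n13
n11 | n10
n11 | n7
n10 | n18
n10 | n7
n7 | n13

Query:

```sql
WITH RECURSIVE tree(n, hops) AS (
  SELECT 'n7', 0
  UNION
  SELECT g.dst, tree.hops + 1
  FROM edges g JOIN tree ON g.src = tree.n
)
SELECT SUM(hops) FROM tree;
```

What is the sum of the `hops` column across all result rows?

Base: (n7, hops=0).
Iteration 1: edges from {n7} -> (n13, hops=1).
Iteration 2: edges from {n13} -> (n39, hops=2).
Iteration 3: no outgoing edges from {n39}; recursion stops.
SUM(hops) = 0 + 1 + 2 = 3.

3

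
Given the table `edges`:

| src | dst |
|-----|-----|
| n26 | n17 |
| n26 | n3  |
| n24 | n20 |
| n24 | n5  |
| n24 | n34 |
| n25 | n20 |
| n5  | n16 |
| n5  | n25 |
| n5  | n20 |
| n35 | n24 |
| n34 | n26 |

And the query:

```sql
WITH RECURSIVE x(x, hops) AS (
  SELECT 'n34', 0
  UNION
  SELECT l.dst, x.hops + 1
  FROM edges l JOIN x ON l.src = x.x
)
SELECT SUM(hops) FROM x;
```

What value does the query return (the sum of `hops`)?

Base: (n34, hops=0).
Iteration 1: edges from {n34} -> (n26, hops=1).
Iteration 2: edges from {n26} -> (n17, hops=2), (n3, hops=2).
Iteration 3: no outgoing edges from {n17,n3}; recursion stops.
SUM(hops) = 0 + 1 + 2 + 2 = 5.

5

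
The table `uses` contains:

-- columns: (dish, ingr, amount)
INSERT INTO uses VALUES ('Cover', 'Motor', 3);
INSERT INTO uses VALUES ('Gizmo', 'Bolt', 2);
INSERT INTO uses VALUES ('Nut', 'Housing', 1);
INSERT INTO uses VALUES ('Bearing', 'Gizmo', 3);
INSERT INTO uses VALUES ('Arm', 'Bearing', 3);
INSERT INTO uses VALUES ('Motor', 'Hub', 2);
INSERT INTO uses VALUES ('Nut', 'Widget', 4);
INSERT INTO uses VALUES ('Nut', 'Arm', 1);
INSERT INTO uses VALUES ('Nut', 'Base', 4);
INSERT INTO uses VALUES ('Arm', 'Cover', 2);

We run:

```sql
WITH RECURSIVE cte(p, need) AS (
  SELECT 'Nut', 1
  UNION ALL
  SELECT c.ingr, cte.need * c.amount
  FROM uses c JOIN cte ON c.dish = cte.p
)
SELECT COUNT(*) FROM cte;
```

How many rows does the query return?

Base: (Nut, need=1).
Iteration 1: components of {Nut} -> Arm = 1*1 = 1, Base = 1*4 = 4, Housing = 1*1 = 1, Widget = 1*4 = 4.
Iteration 2: components of {Arm,Base,Housing,Widget} -> Bearing = 1*3 = 3, Cover = 1*2 = 2.
Iteration 3: components of {Bearing,Cover} -> Gizmo = 3*3 = 9, Motor = 2*3 = 6.
Iteration 4: components of {Gizmo,Motor} -> Bolt = 9*2 = 18, Hub = 6*2 = 12.
Iteration 5: no further components; recursion stops.
Total rows emitted: 11.

11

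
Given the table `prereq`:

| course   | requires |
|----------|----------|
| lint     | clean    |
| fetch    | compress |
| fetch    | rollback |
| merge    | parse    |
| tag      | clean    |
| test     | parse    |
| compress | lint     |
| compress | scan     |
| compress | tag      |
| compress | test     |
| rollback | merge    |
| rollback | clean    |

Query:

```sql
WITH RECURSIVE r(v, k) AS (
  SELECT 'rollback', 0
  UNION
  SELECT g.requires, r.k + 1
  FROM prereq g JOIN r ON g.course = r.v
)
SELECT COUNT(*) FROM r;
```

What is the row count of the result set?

Base: (rollback, k=0).
Iteration 1: edges from {rollback} -> (clean, k=1), (merge, k=1).
Iteration 2: edges from {clean,merge} -> (parse, k=2).
Iteration 3: no outgoing edges from {parse}; recursion stops.
Total rows emitted: 4.

4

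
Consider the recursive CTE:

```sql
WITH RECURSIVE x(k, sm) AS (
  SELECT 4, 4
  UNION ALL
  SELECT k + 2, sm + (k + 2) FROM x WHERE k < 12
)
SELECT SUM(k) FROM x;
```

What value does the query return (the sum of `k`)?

40

Base: k=4, sm=4.
Iteration 1: 4 < 12 holds -> k = 4 + 2 = 6, sm = 4 + 6 = 10.
Iteration 2: 6 < 12 holds -> k = 6 + 2 = 8, sm = 10 + 8 = 18.
Iteration 3: 8 < 12 holds -> k = 8 + 2 = 10, sm = 18 + 10 = 28.
Iteration 4: 10 < 12 holds -> k = 10 + 2 = 12, sm = 28 + 12 = 40.
Iteration 5: 12 < 12 fails; recursion stops.
SUM(k) = 4 + 6 + 8 + 10 + 12 = 40.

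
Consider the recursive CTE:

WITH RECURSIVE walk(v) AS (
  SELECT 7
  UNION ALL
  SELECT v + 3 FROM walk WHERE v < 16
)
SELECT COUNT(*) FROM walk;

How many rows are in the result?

4

Base: v=7.
Iteration 1: 7 < 16 holds -> v = 7 + 3 = 10.
Iteration 2: 10 < 16 holds -> v = 10 + 3 = 13.
Iteration 3: 13 < 16 holds -> v = 13 + 3 = 16.
Iteration 4: 16 < 16 fails; recursion stops.
Total rows emitted: 4.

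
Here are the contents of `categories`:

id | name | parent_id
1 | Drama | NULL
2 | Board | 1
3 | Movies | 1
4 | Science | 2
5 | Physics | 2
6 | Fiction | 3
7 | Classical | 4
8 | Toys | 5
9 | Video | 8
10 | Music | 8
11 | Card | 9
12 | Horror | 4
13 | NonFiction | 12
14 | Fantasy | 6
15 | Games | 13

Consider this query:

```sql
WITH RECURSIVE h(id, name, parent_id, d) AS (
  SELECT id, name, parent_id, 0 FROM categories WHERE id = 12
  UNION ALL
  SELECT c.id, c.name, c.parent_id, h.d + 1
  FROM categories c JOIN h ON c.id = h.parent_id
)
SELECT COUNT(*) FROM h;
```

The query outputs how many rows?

4

Base: id=12 (Horror), parent_id=4, d 0.
Iteration 1: join on id=4 -> Science (id 4, parent_id=2, d 1).
Iteration 2: join on id=2 -> Board (id 2, parent_id=1, d 2).
Iteration 3: join on id=1 -> Drama (id 1, parent_id=NULL, d 3).
Iteration 4: parent_id is NULL; no match; recursion stops.
Total rows emitted: 4.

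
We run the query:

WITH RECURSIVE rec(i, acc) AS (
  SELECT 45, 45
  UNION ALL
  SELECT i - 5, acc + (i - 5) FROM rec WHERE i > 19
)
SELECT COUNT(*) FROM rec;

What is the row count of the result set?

7

Base: i=45, acc=45.
Iteration 1: 45 > 19 holds -> i = 45 - 5 = 40, acc = 45 + 40 = 85.
Iteration 2: 40 > 19 holds -> i = 40 - 5 = 35, acc = 85 + 35 = 120.
Iteration 3: 35 > 19 holds -> i = 35 - 5 = 30, acc = 120 + 30 = 150.
Iteration 4: 30 > 19 holds -> i = 30 - 5 = 25, acc = 150 + 25 = 175.
Iteration 5: 25 > 19 holds -> i = 25 - 5 = 20, acc = 175 + 20 = 195.
Iteration 6: 20 > 19 holds -> i = 20 - 5 = 15, acc = 195 + 15 = 210.
Iteration 7: 15 > 19 fails; recursion stops.
Total rows emitted: 7.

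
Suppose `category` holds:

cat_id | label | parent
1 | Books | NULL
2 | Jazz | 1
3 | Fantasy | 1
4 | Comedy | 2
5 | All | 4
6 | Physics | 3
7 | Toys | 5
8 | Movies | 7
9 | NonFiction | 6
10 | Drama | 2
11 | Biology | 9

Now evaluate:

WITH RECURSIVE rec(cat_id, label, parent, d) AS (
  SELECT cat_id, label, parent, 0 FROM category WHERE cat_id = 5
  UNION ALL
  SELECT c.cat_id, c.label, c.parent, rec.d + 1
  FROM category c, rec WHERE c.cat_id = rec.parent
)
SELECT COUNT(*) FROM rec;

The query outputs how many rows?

Base: cat_id=5 (All), parent=4, d 0.
Iteration 1: join on cat_id=4 -> Comedy (id 4, parent=2, d 1).
Iteration 2: join on cat_id=2 -> Jazz (id 2, parent=1, d 2).
Iteration 3: join on cat_id=1 -> Books (id 1, parent=NULL, d 3).
Iteration 4: parent is NULL; no match; recursion stops.
Total rows emitted: 4.

4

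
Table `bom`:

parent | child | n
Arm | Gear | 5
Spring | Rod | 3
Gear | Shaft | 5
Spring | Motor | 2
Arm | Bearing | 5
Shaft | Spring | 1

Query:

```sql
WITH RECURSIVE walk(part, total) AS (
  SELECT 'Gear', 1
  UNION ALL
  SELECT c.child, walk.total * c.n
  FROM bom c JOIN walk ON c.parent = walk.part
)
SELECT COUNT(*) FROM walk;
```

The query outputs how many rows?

Base: (Gear, total=1).
Iteration 1: components of {Gear} -> Shaft = 1*5 = 5.
Iteration 2: components of {Shaft} -> Spring = 5*1 = 5.
Iteration 3: components of {Spring} -> Motor = 5*2 = 10, Rod = 5*3 = 15.
Iteration 4: no further components; recursion stops.
Total rows emitted: 5.

5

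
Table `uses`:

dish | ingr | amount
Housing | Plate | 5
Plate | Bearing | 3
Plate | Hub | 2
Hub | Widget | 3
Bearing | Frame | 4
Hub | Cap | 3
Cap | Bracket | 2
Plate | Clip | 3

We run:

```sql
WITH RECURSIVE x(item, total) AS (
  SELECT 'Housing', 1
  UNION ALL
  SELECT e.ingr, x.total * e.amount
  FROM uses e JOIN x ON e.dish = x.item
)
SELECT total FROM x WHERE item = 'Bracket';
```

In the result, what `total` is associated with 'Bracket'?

Base: (Housing, total=1).
Iteration 1: components of {Housing} -> Plate = 1*5 = 5.
Iteration 2: components of {Plate} -> Bearing = 5*3 = 15, Clip = 5*3 = 15, Hub = 5*2 = 10.
Iteration 3: components of {Bearing,Clip,Hub} -> Cap = 10*3 = 30, Frame = 15*4 = 60, Widget = 10*3 = 30.
Iteration 4: components of {Cap,Frame,Widget} -> Bracket = 30*2 = 60.
Iteration 5: no further components; recursion stops.

60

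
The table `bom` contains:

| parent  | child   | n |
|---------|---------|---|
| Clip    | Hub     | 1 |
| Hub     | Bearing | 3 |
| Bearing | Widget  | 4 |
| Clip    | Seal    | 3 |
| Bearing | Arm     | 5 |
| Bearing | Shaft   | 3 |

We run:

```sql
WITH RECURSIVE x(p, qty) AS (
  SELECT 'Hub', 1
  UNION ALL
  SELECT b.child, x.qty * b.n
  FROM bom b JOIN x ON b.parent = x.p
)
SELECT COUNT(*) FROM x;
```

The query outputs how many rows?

Base: (Hub, qty=1).
Iteration 1: components of {Hub} -> Bearing = 1*3 = 3.
Iteration 2: components of {Bearing} -> Arm = 3*5 = 15, Shaft = 3*3 = 9, Widget = 3*4 = 12.
Iteration 3: no further components; recursion stops.
Total rows emitted: 5.

5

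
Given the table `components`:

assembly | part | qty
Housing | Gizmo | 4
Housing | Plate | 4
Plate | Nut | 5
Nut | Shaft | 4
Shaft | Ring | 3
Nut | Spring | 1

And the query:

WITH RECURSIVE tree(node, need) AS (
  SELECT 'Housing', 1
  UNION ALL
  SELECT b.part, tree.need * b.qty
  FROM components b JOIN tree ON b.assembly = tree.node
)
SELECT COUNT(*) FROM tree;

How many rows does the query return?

7

Base: (Housing, need=1).
Iteration 1: components of {Housing} -> Gizmo = 1*4 = 4, Plate = 1*4 = 4.
Iteration 2: components of {Gizmo,Plate} -> Nut = 4*5 = 20.
Iteration 3: components of {Nut} -> Shaft = 20*4 = 80, Spring = 20*1 = 20.
Iteration 4: components of {Shaft,Spring} -> Ring = 80*3 = 240.
Iteration 5: no further components; recursion stops.
Total rows emitted: 7.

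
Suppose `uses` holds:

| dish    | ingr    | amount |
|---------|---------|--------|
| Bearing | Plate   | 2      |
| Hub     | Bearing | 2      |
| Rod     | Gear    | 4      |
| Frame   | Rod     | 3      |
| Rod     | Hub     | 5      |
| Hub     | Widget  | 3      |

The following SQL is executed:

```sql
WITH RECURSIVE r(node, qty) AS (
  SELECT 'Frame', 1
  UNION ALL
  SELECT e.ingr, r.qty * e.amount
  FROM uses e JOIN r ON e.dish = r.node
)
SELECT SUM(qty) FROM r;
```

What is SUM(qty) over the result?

Base: (Frame, qty=1).
Iteration 1: components of {Frame} -> Rod = 1*3 = 3.
Iteration 2: components of {Rod} -> Gear = 3*4 = 12, Hub = 3*5 = 15.
Iteration 3: components of {Gear,Hub} -> Bearing = 15*2 = 30, Widget = 15*3 = 45.
Iteration 4: components of {Bearing,Widget} -> Plate = 30*2 = 60.
Iteration 5: no further components; recursion stops.
SUM(qty) = 1 + 3 + 12 + 15 + 45 + 30 + 60 = 166.

166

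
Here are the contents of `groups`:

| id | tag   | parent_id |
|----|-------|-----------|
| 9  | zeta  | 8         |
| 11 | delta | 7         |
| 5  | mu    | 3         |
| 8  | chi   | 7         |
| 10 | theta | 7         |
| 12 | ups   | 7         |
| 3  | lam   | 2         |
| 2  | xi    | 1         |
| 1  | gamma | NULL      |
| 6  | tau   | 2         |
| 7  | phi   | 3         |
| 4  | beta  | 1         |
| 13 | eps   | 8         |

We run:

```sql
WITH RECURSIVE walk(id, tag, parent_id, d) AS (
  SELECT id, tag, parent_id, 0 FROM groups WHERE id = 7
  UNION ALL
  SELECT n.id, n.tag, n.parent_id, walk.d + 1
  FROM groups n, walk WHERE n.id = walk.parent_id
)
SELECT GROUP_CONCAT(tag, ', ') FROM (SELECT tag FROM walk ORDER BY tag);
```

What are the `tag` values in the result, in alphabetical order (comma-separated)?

gamma, lam, phi, xi

Base: id=7 (phi), parent_id=3, d 0.
Iteration 1: join on id=3 -> lam (id 3, parent_id=2, d 1).
Iteration 2: join on id=2 -> xi (id 2, parent_id=1, d 2).
Iteration 3: join on id=1 -> gamma (id 1, parent_id=NULL, d 3).
Iteration 4: parent_id is NULL; no match; recursion stops.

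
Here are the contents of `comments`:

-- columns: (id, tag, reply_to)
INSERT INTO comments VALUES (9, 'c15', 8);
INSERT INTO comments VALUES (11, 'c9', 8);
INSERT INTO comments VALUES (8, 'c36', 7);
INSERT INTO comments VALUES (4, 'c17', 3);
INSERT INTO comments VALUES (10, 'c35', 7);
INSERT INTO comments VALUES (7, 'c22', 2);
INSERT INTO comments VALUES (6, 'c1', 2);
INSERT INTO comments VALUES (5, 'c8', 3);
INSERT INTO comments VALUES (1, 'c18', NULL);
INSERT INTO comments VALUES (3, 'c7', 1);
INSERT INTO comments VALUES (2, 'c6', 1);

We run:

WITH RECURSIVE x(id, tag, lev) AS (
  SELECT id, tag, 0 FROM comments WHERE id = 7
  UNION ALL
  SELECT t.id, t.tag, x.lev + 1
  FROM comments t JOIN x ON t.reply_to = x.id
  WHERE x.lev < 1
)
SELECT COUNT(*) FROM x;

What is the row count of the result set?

3

Base: id=7 (c22) at lev 0.
Iteration 1: rows with reply_to in {7} -> c36 (id 8, lev 1), c35 (id 10, lev 1).
Iteration 2: lev < 1 fails for all current rows; recursion stops.
Total rows emitted: 3.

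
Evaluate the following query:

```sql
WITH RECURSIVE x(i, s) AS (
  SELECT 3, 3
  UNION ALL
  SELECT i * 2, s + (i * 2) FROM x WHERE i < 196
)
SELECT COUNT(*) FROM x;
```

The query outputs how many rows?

Base: i=3, s=3.
Iteration 1: 3 < 196 holds -> i = 3 * 2 = 6, s = 3 + 6 = 9.
Iteration 2: 6 < 196 holds -> i = 6 * 2 = 12, s = 9 + 12 = 21.
Iteration 3: 12 < 196 holds -> i = 12 * 2 = 24, s = 21 + 24 = 45.
Iteration 4: 24 < 196 holds -> i = 24 * 2 = 48, s = 45 + 48 = 93.
Iteration 5: 48 < 196 holds -> i = 48 * 2 = 96, s = 93 + 96 = 189.
Iteration 6: 96 < 196 holds -> i = 96 * 2 = 192, s = 189 + 192 = 381.
Iteration 7: 192 < 196 holds -> i = 192 * 2 = 384, s = 381 + 384 = 765.
Iteration 8: 384 < 196 fails; recursion stops.
Total rows emitted: 8.

8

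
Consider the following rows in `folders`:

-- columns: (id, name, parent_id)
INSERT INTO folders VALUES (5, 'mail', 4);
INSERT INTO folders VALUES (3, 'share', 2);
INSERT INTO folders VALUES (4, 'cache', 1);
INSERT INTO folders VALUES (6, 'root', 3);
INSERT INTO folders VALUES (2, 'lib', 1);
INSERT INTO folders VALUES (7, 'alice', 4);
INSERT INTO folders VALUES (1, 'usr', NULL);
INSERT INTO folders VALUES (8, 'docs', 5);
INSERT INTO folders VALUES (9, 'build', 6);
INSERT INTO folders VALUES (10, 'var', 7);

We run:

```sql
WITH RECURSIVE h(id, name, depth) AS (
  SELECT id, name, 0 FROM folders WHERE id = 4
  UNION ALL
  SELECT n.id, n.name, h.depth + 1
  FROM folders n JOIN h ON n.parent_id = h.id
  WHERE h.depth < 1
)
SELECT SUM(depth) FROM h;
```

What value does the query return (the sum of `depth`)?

2

Base: id=4 (cache) at depth 0.
Iteration 1: rows with parent_id in {4} -> mail (id 5, depth 1), alice (id 7, depth 1).
Iteration 2: depth < 1 fails for all current rows; recursion stops.
SUM(depth) = 0 + 1 + 1 = 2.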